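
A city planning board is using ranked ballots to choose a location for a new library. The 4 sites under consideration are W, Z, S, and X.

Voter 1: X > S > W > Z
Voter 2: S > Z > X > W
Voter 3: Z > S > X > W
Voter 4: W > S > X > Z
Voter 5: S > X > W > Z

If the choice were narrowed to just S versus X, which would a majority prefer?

Ballots ranking S above X: 4.
Ballots ranking X above S: 1.
S wins the head-to-head, 4–1.

S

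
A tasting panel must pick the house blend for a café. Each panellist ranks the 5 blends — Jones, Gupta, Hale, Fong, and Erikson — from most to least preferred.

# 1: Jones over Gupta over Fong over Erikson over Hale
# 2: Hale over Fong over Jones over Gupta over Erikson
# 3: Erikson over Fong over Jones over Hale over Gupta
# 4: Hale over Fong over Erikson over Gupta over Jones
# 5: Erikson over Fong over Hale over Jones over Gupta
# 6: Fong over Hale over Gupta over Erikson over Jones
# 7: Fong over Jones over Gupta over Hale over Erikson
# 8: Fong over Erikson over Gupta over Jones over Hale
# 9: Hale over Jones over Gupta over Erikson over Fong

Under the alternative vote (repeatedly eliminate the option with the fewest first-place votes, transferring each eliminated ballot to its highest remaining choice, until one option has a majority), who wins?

Fong

Round 1: Hale 3, Fong 3, Erikson 2, Jones 1, Gupta 0. Gupta has the fewest and is eliminated.
Round 2: Hale 3, Fong 3, Erikson 2, Jones 1. Jones has the fewest and is eliminated.
Round 3: Fong 4, Hale 3, Erikson 2. Erikson has the fewest and is eliminated.
Round 4: Fong 6, Hale 3. Fong has a majority.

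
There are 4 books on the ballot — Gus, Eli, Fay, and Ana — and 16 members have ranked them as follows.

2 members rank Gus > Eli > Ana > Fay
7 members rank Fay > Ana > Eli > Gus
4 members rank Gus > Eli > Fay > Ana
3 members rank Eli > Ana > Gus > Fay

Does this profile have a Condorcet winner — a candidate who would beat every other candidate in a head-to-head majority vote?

Yes

Head-to-head results (16 voters total):
Gus vs Eli: Eli wins 10–6.
Gus vs Fay: Gus wins 9–7.
Gus vs Ana: Ana wins 10–6.
Eli vs Fay: Eli wins 9–7.
Eli vs Ana: Eli wins 9–7.
Fay vs Ana: Fay wins 11–5.
Eli beats each rival — Gus (10–6), Fay (9–7), Ana (9–7) — so Eli is the Condorcet winner.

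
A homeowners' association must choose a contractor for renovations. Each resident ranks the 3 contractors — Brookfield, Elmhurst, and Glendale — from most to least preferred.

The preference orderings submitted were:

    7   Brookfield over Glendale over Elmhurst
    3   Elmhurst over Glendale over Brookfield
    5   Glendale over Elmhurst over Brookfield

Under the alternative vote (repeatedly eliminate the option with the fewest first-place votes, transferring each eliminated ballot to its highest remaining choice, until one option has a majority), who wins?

Round 1: Brookfield 7, Glendale 5, Elmhurst 3. Elmhurst has the fewest and is eliminated.
Round 2: Glendale 8, Brookfield 7. Glendale has a majority.

Glendale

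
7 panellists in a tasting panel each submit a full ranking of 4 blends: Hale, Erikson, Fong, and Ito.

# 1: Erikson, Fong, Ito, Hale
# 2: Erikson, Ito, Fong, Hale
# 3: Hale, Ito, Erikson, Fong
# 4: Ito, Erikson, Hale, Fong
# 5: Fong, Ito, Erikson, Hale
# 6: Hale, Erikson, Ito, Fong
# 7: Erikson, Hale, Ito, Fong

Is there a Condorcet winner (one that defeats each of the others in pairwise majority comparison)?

Yes

Head-to-head results (7 voters total):
Hale vs Erikson: Erikson wins 5–2.
Hale vs Fong: Hale wins 4–3.
Hale vs Ito: Ito wins 4–3.
Erikson vs Fong: Erikson wins 6–1.
Erikson vs Ito: Erikson wins 4–3.
Fong vs Ito: Ito wins 5–2.
Erikson beats each rival — Hale (5–2), Fong (6–1), Ito (4–3) — so Erikson is the Condorcet winner.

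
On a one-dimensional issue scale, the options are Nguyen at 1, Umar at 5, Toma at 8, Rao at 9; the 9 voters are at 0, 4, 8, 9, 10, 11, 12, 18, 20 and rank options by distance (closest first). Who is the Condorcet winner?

Rao

With single-peaked preferences on a line, the Condorcet winner is the candidate closest to the median voter.
The median voter (position 10) is closest to Rao at 9.
Check: Rao vs Toma — voters closer to Rao: 6 of 9.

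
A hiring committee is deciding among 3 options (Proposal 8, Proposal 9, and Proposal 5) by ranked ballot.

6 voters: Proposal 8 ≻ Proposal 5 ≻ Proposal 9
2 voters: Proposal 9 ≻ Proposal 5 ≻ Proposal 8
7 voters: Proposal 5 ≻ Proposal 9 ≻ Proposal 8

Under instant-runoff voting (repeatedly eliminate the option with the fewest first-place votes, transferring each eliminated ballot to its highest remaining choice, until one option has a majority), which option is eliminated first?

Proposal 9

Round 1: Proposal 5 7, Proposal 8 6, Proposal 9 2. Proposal 9 has the fewest and is eliminated.
Round 2: Proposal 5 9, Proposal 8 6. Proposal 5 has a majority.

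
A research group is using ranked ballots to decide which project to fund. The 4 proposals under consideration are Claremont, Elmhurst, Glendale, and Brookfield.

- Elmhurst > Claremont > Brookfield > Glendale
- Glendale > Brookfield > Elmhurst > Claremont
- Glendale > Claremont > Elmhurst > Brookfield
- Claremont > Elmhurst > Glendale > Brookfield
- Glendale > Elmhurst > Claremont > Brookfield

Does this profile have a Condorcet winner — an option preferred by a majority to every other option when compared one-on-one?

Yes

Head-to-head results (5 voters total):
Claremont vs Elmhurst: Elmhurst wins 3–2.
Claremont vs Glendale: Glendale wins 3–2.
Claremont vs Brookfield: Claremont wins 4–1.
Elmhurst vs Glendale: Glendale wins 3–2.
Elmhurst vs Brookfield: Elmhurst wins 4–1.
Glendale vs Brookfield: Glendale wins 4–1.
Glendale beats each rival — Claremont (3–2), Elmhurst (3–2), Brookfield (4–1) — so Glendale is the Condorcet winner.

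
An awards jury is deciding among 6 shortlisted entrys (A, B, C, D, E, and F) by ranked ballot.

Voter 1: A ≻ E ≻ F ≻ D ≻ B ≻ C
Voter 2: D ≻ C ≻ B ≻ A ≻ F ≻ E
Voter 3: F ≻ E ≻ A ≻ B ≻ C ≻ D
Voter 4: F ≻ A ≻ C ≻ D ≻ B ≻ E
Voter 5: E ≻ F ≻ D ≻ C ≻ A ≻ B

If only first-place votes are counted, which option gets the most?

First-place vote totals:
  A: 1
  B: 0
  C: 0
  D: 1
  E: 1
  F: 2
F has the most first-place votes.

F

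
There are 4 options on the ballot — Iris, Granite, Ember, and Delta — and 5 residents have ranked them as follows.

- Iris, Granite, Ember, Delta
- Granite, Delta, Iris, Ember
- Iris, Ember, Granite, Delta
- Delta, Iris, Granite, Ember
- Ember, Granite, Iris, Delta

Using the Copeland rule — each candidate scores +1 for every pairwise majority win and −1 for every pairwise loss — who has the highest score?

Iris

Pairwise results:
  Iris vs Granite: Iris wins 3–2.
  Iris vs Ember: Iris wins 4–1.
  Iris vs Delta: Iris wins 3–2.
  Granite vs Ember: Granite wins 3–2.
  Granite vs Delta: Granite wins 4–1.
  Ember vs Delta: Ember wins 3–2.
Copeland scores (wins − losses):
  Iris: 3 − 0 = 3
  Granite: 2 − 1 = 1
  Ember: 1 − 2 = -1
  Delta: 0 − 3 = -3
Iris has the best Copeland score.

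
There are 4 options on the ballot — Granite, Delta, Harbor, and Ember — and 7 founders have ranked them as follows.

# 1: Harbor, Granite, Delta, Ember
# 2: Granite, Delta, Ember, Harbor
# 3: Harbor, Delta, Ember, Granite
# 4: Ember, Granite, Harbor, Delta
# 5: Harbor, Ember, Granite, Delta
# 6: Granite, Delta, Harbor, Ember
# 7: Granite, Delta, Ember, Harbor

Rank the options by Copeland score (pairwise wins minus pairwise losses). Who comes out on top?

Pairwise results:
  Granite vs Delta: Granite wins 6–1.
  Granite vs Harbor: Granite wins 4–3.
  Granite vs Ember: Granite wins 4–3.
  Delta vs Harbor: Harbor wins 4–3.
  Delta vs Ember: Delta wins 5–2.
  Harbor vs Ember: Harbor wins 4–3.
Copeland scores (wins − losses):
  Granite: 3 − 0 = 3
  Delta: 1 − 2 = -1
  Harbor: 2 − 1 = 1
  Ember: 0 − 3 = -3
Granite has the best Copeland score.

Granite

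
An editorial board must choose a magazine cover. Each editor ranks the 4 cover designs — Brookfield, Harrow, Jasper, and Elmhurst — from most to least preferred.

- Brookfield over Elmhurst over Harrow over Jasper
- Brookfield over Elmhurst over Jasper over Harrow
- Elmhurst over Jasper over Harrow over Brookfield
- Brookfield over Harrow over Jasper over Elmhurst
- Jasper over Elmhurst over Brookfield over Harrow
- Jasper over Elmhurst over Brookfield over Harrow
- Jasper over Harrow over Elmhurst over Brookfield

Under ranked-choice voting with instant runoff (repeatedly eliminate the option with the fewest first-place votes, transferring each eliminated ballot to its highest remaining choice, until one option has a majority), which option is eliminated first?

Round 1: Brookfield 3, Jasper 3, Elmhurst 1, Harrow 0. Harrow has the fewest and is eliminated.
Round 2: Brookfield 3, Jasper 3, Elmhurst 1. Elmhurst has the fewest and is eliminated.
Round 3: Jasper 4, Brookfield 3. Jasper has a majority.

Harrow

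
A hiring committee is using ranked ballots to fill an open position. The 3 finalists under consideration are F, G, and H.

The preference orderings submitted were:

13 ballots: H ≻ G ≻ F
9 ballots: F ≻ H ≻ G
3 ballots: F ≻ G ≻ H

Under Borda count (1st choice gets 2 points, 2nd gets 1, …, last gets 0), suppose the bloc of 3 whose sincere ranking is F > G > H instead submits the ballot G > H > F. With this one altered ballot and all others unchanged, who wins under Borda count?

H

Borda totals with the altered ballot: F 18, G 19, H 38.
The winner is unchanged: still H.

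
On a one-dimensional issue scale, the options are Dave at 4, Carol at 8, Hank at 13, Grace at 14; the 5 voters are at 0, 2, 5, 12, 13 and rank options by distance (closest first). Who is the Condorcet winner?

Dave

With single-peaked preferences on a line, the Condorcet winner is the candidate closest to the median voter.
The median voter (position 5) is closest to Dave at 4.
Check: Dave vs Hank — voters closer to Dave: 3 of 5.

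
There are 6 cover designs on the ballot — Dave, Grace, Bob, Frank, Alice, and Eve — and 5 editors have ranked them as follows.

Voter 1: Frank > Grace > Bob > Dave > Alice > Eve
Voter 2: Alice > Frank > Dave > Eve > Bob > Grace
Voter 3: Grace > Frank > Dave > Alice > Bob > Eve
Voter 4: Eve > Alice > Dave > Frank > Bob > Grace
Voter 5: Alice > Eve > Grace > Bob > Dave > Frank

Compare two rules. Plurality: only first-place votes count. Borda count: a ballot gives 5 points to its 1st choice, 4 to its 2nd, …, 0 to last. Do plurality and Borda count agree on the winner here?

Yes

Plurality first-place counts: Dave 0, Grace 1, Bob 0, Frank 1, Alice 2, Eve 1 → Alice.
Borda totals: Dave 12, Grace 12, Bob 8, Frank 15, Alice 17, Eve 11 → Alice.
The two rules agree on Alice.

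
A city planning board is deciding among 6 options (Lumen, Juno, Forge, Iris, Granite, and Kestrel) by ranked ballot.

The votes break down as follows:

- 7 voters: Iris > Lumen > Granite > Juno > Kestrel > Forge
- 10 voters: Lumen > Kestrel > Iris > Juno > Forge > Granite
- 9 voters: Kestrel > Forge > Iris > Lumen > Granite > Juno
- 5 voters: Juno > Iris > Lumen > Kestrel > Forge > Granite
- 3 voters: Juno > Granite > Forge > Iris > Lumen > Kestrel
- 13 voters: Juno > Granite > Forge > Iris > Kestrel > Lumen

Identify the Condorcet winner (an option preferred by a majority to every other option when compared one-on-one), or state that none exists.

Head-to-head results (47 voters total):
Lumen vs Juno: Lumen wins 26–21.
Lumen vs Forge: Forge wins 25–22.
Lumen vs Iris: Iris wins 37–10.
Lumen vs Granite: Lumen wins 31–16.
Lumen vs Kestrel: Lumen wins 25–22.
Juno vs Forge: Juno wins 38–9.
Juno vs Iris: Iris wins 26–21.
Juno vs Granite: Juno wins 31–16.
Juno vs Kestrel: Juno wins 28–19.
Forge vs Iris: Forge wins 25–22.
Forge vs Granite: Forge wins 24–23.
Forge vs Kestrel: Kestrel wins 31–16.
Iris vs Granite: Iris wins 31–16.
Iris vs Kestrel: Iris wins 28–19.
Granite vs Kestrel: Kestrel wins 24–23.
No candidate beats all others: Lumen beats Juno beats Forge beats Lumen, a majority cycle.

None — there is no Condorcet winner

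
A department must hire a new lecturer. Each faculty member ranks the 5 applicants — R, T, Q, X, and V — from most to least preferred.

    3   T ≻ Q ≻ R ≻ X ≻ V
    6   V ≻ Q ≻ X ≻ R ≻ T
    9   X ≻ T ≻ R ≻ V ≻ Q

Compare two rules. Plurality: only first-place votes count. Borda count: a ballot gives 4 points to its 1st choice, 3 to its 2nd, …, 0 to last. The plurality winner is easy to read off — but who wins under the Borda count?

Plurality first-place counts: R 0, T 3, Q 0, X 9, V 6 → X.
Borda totals: R 30, T 39, Q 27, X 51, V 33 → X.

X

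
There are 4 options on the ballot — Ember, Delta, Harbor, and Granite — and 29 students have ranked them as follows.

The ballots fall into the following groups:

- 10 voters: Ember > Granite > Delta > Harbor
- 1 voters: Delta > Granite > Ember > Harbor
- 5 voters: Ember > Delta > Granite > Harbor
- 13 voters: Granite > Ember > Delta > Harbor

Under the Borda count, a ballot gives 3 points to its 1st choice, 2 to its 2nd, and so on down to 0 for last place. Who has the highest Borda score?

Borda scores:
  Ember: 10·3 + 1 + 5·3 + 13·2 = 72
  Delta: 10·1 + 3 + 5·2 + 13·1 = 36
  Harbor: 10·0 + 0 + 5·0 + 13·0 = 0
  Granite: 10·2 + 2 + 5·1 + 13·3 = 66
Ember has the highest total.

Ember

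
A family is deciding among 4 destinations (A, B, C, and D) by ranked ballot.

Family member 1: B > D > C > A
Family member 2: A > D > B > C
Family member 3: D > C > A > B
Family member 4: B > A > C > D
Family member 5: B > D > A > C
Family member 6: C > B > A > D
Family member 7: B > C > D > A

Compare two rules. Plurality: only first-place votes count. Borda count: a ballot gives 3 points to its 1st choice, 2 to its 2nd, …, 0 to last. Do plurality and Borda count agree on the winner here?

Yes

Plurality first-place counts: A 1, B 4, C 1, D 1 → B.
Borda totals: A 8, B 15, C 9, D 10 → B.
The two rules agree on B.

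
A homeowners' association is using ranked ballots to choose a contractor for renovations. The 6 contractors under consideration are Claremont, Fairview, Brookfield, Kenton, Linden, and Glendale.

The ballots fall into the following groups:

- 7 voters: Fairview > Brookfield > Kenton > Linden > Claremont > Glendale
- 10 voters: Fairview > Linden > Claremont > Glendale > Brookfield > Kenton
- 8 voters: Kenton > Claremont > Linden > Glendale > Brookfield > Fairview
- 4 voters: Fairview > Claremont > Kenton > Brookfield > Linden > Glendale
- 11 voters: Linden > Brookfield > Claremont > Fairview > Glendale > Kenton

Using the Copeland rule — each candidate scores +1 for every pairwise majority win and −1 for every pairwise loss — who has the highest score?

Pairwise results:
  Claremont vs Fairview: Fairview wins 21–19.
  Claremont vs Brookfield: Claremont wins 22–18.
  Claremont vs Kenton: Claremont wins 25–15.
  Claremont vs Linden: Linden wins 28–12.
  Claremont vs Glendale: Claremont wins 40–0.
  Fairview vs Brookfield: Fairview wins 21–19.
  Fairview vs Kenton: Fairview wins 32–8.
  Fairview vs Linden: Fairview wins 21–19.
  Fairview vs Glendale: Fairview wins 32–8.
  Brookfield vs Kenton: Brookfield wins 28–12.
  Brookfield vs Linden: Linden wins 29–11.
  Brookfield vs Glendale: Brookfield wins 22–18.
  Kenton vs Linden: Linden wins 21–19.
  Kenton vs Glendale: Glendale wins 21–19.
  Linden vs Glendale: Linden wins 40–0.
Copeland scores (wins − losses):
  Claremont: 3 − 2 = 1
  Fairview: 5 − 0 = 5
  Brookfield: 2 − 3 = -1
  Kenton: 0 − 5 = -5
  Linden: 4 − 1 = 3
  Glendale: 1 − 4 = -3
Fairview has the best Copeland score.

Fairview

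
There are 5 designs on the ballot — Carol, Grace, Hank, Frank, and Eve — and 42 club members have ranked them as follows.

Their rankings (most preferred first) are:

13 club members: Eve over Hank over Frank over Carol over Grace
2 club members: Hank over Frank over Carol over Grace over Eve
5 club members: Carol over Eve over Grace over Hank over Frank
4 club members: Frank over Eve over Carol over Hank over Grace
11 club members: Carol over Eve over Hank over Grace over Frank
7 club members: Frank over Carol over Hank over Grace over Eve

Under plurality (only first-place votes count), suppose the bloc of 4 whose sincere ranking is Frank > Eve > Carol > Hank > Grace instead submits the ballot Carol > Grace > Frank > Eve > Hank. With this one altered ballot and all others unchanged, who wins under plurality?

First-place totals with the altered ballot: Carol 20, Grace 0, Hank 2, Frank 7, Eve 13.
The winner is unchanged: still Carol.

Carol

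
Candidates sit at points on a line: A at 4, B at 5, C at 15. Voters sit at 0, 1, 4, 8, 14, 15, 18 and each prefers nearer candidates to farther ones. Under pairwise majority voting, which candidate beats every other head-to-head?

With single-peaked preferences on a line, the Condorcet winner is the candidate closest to the median voter.
The median voter (position 8) is closest to B at 5.
Check: B vs C — voters closer to B: 4 of 7.

B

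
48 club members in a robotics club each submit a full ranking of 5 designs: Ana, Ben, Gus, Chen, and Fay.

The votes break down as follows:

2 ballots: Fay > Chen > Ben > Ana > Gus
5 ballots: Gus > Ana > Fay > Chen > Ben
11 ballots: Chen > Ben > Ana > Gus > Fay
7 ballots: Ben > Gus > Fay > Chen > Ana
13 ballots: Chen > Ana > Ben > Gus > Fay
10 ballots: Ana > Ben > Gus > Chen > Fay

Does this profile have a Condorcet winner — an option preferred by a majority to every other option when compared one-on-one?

Yes

Head-to-head results (48 voters total):
Ana vs Ben: Ana wins 28–20.
Ana vs Gus: Ana wins 36–12.
Ana vs Chen: Chen wins 33–15.
Ana vs Fay: Ana wins 39–9.
Ben vs Gus: Ben wins 43–5.
Ben vs Chen: Chen wins 31–17.
Ben vs Fay: Ben wins 41–7.
Gus vs Chen: Chen wins 26–22.
Gus vs Fay: Gus wins 46–2.
Chen vs Fay: Chen wins 34–14.
Chen beats each rival — Ana (33–15), Ben (31–17), Gus (26–22), Fay (34–14) — so Chen is the Condorcet winner.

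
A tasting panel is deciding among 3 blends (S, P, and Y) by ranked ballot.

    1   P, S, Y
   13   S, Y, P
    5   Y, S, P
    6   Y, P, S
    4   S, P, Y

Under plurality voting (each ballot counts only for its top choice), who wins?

First-place vote totals:
  S: 17
  P: 1
  Y: 11
S has the most first-place votes.

S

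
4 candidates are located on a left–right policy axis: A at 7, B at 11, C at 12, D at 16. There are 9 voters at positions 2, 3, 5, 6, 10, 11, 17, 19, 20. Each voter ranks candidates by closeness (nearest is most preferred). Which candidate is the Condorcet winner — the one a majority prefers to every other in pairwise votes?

B

With single-peaked preferences on a line, the Condorcet winner is the candidate closest to the median voter.
The median voter (position 10) is closest to B at 11.
Check: B vs D — voters closer to B: 6 of 9.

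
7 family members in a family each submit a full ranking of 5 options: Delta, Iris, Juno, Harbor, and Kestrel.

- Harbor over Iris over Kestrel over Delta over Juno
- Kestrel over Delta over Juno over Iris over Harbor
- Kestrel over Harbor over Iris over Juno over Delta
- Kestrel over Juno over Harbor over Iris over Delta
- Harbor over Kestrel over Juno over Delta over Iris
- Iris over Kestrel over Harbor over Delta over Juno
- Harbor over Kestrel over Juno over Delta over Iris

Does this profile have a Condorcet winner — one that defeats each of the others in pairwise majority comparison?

Head-to-head results (7 voters total):
Delta vs Iris: Iris wins 4–3.
Delta vs Juno: Juno wins 4–3.
Delta vs Harbor: Harbor wins 6–1.
Delta vs Kestrel: Kestrel wins 7–0.
Iris vs Juno: Juno wins 4–3.
Iris vs Harbor: Harbor wins 5–2.
Iris vs Kestrel: Kestrel wins 5–2.
Juno vs Harbor: Harbor wins 5–2.
Juno vs Kestrel: Kestrel wins 7–0.
Harbor vs Kestrel: Kestrel wins 4–3.
Kestrel beats each rival — Delta (7–0), Iris (5–2), Juno (7–0), Harbor (4–3) — so Kestrel is the Condorcet winner.

Yes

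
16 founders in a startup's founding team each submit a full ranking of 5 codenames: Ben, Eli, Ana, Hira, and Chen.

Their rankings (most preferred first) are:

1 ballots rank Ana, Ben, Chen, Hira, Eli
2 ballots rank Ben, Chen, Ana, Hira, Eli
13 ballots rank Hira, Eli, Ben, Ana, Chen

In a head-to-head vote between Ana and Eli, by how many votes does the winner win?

Ballots ranking Ana above Eli: 1+2 = 3.
Ballots ranking Eli above Ana: 13.
Eli wins 13–3, a margin of 10.

10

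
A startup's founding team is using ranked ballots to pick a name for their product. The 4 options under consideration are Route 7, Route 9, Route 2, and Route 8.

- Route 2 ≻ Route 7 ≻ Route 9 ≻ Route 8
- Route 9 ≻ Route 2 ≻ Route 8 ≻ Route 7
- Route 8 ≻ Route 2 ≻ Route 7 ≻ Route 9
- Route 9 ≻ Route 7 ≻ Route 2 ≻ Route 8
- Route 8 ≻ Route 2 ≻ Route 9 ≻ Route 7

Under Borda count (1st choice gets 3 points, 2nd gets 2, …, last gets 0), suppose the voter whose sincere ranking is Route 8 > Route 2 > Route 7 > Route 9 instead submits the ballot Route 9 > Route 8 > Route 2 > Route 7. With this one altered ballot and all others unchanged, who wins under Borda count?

Borda totals with the altered ballot: Route 7 4, Route 9 11, Route 2 9, Route 8 6.
The switch changes the winner from Route 2 to Route 9.

Route 9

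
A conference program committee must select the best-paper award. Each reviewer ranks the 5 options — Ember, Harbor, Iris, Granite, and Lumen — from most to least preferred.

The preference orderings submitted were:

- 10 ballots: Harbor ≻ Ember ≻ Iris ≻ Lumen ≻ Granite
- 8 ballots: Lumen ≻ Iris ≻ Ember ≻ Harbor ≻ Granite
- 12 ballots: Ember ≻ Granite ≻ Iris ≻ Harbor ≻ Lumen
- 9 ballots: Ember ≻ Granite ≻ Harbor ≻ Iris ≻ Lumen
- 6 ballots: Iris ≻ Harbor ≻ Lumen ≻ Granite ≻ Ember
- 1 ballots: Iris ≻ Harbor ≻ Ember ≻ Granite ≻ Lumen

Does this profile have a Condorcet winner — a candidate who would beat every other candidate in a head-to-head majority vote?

Head-to-head results (46 voters total):
Ember vs Harbor: Ember wins 29–17.
Ember vs Iris: Ember wins 31–15.
Ember vs Granite: Ember wins 40–6.
Ember vs Lumen: Ember wins 32–14.
Harbor vs Iris: Iris wins 27–19.
Harbor vs Granite: Harbor wins 25–21.
Harbor vs Lumen: Harbor wins 38–8.
Iris vs Granite: Iris wins 25–21.
Iris vs Lumen: Iris wins 38–8.
Granite vs Lumen: Lumen wins 24–22.
Ember beats each rival — Harbor (29–17), Iris (31–15), Granite (40–6), Lumen (32–14) — so Ember is the Condorcet winner.

Yes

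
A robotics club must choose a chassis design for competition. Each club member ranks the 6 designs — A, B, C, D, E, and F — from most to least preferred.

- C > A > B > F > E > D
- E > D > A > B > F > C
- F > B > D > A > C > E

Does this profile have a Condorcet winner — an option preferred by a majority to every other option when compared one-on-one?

No

Head-to-head results (3 voters total):
A vs B: A wins 2–1.
A vs C: A wins 2–1.
A vs D: D wins 2–1.
A vs E: A wins 2–1.
A vs F: A wins 2–1.
B vs C: B wins 2–1.
B vs D: B wins 2–1.
B vs E: B wins 2–1.
B vs F: B wins 2–1.
C vs D: D wins 2–1.
C vs E: C wins 2–1.
C vs F: F wins 2–1.
D vs E: E wins 2–1.
D vs F: F wins 2–1.
E vs F: F wins 2–1.
No candidate beats all others: A beats B beats D beats A, a majority cycle.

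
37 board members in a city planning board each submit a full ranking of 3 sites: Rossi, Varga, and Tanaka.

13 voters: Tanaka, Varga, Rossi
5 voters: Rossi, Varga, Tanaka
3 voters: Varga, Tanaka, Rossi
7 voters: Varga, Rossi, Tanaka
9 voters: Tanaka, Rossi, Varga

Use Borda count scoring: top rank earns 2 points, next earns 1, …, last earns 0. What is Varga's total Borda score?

Borda scores:
  Rossi: 13·0 + 5·2 + 3·0 + 7·1 + 9·1 = 26
  Varga: 13·1 + 5·1 + 3·2 + 7·2 + 9·0 = 38
  Tanaka: 13·2 + 5·0 + 3·1 + 7·0 + 9·2 = 47

38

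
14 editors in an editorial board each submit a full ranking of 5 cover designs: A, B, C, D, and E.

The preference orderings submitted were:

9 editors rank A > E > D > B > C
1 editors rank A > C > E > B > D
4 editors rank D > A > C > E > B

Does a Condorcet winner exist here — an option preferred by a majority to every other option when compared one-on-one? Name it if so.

A

Head-to-head results (14 voters total):
A vs B: A wins 14–0.
A vs C: A wins 14–0.
A vs D: A wins 10–4.
A vs E: A wins 14–0.
B vs C: B wins 9–5.
B vs D: D wins 13–1.
B vs E: E wins 14–0.
C vs D: D wins 13–1.
C vs E: E wins 9–5.
D vs E: E wins 10–4.
A beats each rival — B (14–0), C (14–0), D (10–4), E (14–0) — so A is the Condorcet winner.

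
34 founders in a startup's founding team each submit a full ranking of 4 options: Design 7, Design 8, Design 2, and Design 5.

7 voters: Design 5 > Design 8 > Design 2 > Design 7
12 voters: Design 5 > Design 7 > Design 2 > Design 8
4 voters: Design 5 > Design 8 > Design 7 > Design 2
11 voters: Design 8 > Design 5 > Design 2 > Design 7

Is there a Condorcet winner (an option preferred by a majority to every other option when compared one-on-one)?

Head-to-head results (34 voters total):
Design 7 vs Design 8: Design 8 wins 22–12.
Design 7 vs Design 2: Design 2 wins 18–16.
Design 7 vs Design 5: Design 5 wins 34–0.
Design 8 vs Design 2: Design 8 wins 22–12.
Design 8 vs Design 5: Design 5 wins 23–11.
Design 2 vs Design 5: Design 5 wins 34–0.
Design 5 beats each rival — Design 7 (34–0), Design 8 (23–11), Design 2 (34–0) — so Design 5 is the Condorcet winner.

Yes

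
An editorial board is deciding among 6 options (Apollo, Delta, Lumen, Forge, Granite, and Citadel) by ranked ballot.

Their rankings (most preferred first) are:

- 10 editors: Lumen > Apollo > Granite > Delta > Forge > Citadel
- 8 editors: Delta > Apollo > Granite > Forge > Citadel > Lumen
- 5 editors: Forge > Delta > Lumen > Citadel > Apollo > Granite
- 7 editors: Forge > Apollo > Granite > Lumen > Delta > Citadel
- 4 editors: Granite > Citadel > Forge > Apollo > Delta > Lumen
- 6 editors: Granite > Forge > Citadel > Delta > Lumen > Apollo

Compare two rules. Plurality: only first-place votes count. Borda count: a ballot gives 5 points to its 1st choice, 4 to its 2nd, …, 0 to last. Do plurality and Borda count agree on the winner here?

No

Plurality first-place counts: Apollo 0, Delta 8, Lumen 10, Forge 12, Granite 10, Citadel 0 → Forge.
Borda totals: Apollo 113, Delta 103, Lumen 85, Forge 122, Granite 125, Citadel 52 → Granite.
The two rules disagree: plurality picks Forge, Borda picks Granite.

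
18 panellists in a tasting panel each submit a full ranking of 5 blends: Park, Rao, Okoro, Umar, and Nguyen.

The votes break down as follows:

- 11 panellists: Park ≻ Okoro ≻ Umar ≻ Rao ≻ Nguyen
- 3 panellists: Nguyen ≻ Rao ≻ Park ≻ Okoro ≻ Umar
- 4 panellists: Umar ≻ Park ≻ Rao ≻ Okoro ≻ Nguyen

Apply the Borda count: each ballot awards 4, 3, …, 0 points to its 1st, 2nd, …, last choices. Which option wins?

Borda scores:
  Park: 11·4 + 3·2 + 4·3 = 62
  Rao: 11·1 + 3·3 + 4·2 = 28
  Okoro: 11·3 + 3·1 + 4·1 = 40
  Umar: 11·2 + 3·0 + 4·4 = 38
  Nguyen: 11·0 + 3·4 + 4·0 = 12
Park has the highest total.

Park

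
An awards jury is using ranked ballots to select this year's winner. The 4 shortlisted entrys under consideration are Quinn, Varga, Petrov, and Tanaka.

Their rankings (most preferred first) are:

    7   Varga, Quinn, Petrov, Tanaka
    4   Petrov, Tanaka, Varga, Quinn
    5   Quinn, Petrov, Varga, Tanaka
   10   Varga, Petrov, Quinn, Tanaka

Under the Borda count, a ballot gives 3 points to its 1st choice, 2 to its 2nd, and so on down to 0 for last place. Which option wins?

Borda scores:
  Quinn: 7·2 + 4·0 + 5·3 + 10·1 = 39
  Varga: 7·3 + 4·1 + 5·1 + 10·3 = 60
  Petrov: 7·1 + 4·3 + 5·2 + 10·2 = 49
  Tanaka: 7·0 + 4·2 + 5·0 + 10·0 = 8
Varga has the highest total.

Varga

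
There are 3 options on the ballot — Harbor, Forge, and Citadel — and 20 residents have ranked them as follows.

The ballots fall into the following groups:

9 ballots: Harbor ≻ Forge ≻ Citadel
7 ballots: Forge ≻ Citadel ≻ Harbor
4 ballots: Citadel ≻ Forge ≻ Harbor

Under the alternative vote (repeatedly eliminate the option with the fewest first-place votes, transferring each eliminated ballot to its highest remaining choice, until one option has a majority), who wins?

Round 1: Harbor 9, Forge 7, Citadel 4. Citadel has the fewest and is eliminated.
Round 2: Forge 11, Harbor 9. Forge has a majority.

Forge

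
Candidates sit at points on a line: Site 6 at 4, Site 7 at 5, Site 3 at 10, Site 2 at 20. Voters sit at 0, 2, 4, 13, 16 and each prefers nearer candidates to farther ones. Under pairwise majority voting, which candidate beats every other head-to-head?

Site 6

With single-peaked preferences on a line, the Condorcet winner is the candidate closest to the median voter.
The median voter (position 4) is closest to Site 6 at 4.
Check: Site 6 vs Site 3 — voters closer to Site 6: 3 of 5.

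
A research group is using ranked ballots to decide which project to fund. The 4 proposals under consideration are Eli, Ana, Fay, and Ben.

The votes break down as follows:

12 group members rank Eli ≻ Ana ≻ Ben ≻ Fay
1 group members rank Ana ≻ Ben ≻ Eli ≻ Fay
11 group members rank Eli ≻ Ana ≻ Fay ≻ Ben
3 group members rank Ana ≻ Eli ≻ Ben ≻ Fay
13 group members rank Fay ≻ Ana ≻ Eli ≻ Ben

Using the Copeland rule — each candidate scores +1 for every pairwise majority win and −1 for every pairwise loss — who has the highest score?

Eli

Pairwise results:
  Eli vs Ana: Eli wins 23–17.
  Eli vs Fay: Eli wins 27–13.
  Eli vs Ben: Eli wins 39–1.
  Ana vs Fay: Ana wins 27–13.
  Ana vs Ben: Ana wins 40–0.
  Fay vs Ben: Fay wins 24–16.
Copeland scores (wins − losses):
  Eli: 3 − 0 = 3
  Ana: 2 − 1 = 1
  Fay: 1 − 2 = -1
  Ben: 0 − 3 = -3
Eli has the best Copeland score.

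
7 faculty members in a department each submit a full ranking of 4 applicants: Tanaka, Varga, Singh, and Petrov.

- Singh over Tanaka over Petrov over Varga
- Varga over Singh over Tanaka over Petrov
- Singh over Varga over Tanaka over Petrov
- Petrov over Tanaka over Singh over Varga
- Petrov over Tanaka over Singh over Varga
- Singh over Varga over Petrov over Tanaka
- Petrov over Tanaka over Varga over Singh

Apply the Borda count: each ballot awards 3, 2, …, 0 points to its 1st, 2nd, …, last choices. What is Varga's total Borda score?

Borda scores:
  Tanaka: 2 + 1 + 1 + 2 + 2 + 0 + 2 = 10
  Varga: 0 + 3 + 2 + 0 + 0 + 2 + 1 = 8
  Singh: 3 + 2 + 3 + 1 + 1 + 3 + 0 = 13
  Petrov: 1 + 0 + 0 + 3 + 3 + 1 + 3 = 11

8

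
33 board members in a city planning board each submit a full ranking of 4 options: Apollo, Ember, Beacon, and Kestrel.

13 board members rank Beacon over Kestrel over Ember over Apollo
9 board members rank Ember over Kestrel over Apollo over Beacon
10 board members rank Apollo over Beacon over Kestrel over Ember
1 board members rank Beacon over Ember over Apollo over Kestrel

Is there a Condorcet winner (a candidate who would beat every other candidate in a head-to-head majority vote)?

No

Head-to-head results (33 voters total):
Apollo vs Ember: Ember wins 23–10.
Apollo vs Beacon: Apollo wins 19–14.
Apollo vs Kestrel: Kestrel wins 22–11.
Ember vs Beacon: Beacon wins 24–9.
Ember vs Kestrel: Kestrel wins 23–10.
Beacon vs Kestrel: Beacon wins 24–9.
No candidate beats all others: Apollo beats Beacon beats Ember beats Apollo, a majority cycle.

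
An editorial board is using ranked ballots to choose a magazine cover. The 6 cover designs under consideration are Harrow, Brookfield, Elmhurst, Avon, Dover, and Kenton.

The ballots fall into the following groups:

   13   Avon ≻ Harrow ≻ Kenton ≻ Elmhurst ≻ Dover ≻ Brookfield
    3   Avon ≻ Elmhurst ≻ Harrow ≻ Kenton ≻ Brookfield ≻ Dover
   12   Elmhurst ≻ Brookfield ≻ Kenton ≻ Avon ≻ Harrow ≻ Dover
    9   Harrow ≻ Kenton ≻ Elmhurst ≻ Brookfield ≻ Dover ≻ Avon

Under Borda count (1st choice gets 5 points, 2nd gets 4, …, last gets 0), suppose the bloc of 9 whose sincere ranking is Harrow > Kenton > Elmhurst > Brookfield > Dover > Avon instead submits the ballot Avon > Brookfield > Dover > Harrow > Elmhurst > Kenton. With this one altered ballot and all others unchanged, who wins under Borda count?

Avon

Borda totals with the altered ballot: Harrow 91, Brookfield 87, Elmhurst 107, Avon 149, Dover 40, Kenton 81.
The switch changes the winner from Elmhurst to Avon.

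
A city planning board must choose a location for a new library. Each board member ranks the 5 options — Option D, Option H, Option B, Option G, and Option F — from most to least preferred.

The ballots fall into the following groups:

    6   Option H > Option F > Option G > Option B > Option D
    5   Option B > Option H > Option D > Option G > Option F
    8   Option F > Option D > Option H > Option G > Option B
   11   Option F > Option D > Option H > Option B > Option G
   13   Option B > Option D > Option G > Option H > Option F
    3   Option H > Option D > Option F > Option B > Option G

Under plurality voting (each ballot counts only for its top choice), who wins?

Option F

First-place vote totals:
  Option D: 0
  Option H: 9
  Option B: 18
  Option G: 0
  Option F: 19
Option F has the most first-place votes.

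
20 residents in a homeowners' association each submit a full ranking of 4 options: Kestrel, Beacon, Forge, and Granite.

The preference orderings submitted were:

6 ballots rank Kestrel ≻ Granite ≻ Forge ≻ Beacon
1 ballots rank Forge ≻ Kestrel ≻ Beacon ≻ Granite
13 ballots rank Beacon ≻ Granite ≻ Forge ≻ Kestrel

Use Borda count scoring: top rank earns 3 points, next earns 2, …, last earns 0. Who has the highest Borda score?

Borda scores:
  Kestrel: 6·3 + 2 + 13·0 = 20
  Beacon: 6·0 + 1 + 13·3 = 40
  Forge: 6·1 + 3 + 13·1 = 22
  Granite: 6·2 + 0 + 13·2 = 38
Beacon has the highest total.

Beacon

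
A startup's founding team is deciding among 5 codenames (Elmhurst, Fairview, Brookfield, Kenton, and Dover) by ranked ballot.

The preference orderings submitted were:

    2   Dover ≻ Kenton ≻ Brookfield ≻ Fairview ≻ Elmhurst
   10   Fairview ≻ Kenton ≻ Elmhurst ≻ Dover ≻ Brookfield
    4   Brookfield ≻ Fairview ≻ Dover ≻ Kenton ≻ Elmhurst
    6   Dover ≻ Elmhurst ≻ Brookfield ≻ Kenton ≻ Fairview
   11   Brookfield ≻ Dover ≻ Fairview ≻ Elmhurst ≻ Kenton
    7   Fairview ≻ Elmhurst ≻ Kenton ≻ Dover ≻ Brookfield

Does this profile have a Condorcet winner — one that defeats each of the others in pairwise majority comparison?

Head-to-head results (40 voters total):
Elmhurst vs Fairview: Fairview wins 34–6.
Elmhurst vs Brookfield: Elmhurst wins 23–17.
Elmhurst vs Kenton: Elmhurst wins 24–16.
Elmhurst vs Dover: Dover wins 23–17.
Fairview vs Brookfield: Brookfield wins 23–17.
Fairview vs Kenton: Fairview wins 32–8.
Fairview vs Dover: Fairview wins 21–19.
Brookfield vs Kenton: Brookfield wins 21–19.
Brookfield vs Dover: Dover wins 25–15.
Kenton vs Dover: Dover wins 23–17.
No candidate beats all others: Elmhurst beats Brookfield beats Fairview beats Elmhurst, a majority cycle.

No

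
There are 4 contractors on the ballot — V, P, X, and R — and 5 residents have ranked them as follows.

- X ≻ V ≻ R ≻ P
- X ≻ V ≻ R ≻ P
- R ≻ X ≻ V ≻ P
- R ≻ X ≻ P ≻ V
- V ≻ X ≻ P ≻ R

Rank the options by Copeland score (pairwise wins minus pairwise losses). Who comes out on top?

Pairwise results:
  V vs P: V wins 4–1.
  V vs X: X wins 4–1.
  V vs R: V wins 3–2.
  P vs X: X wins 5–0.
  P vs R: R wins 4–1.
  X vs R: X wins 3–2.
Copeland scores (wins − losses):
  V: 2 − 1 = 1
  P: 0 − 3 = -3
  X: 3 − 0 = 3
  R: 1 − 2 = -1
X has the best Copeland score.

X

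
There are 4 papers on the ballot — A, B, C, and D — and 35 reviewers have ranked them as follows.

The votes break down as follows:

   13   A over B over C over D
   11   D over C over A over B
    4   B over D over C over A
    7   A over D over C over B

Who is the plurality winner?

A

First-place vote totals:
  A: 20
  B: 4
  C: 0
  D: 11
A has the most first-place votes.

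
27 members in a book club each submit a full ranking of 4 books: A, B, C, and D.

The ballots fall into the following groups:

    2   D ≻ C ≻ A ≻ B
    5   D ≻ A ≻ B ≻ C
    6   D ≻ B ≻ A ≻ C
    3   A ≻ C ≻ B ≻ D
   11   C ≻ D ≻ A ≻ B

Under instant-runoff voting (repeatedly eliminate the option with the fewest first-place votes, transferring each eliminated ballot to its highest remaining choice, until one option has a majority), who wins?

Round 1: D 13, C 11, A 3, B 0. B has the fewest and is eliminated.
Round 2: D 13, C 11, A 3. A has the fewest and is eliminated.
Round 3: C 14, D 13. C has a majority.

C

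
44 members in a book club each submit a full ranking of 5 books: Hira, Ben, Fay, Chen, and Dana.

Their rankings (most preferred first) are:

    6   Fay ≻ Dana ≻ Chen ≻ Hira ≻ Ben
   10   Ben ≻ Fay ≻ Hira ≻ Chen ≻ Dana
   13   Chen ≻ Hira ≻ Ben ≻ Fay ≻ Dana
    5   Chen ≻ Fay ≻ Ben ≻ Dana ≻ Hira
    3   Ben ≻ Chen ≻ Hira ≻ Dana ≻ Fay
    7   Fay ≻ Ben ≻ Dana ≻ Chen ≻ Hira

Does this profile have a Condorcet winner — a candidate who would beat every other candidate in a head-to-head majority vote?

No

Head-to-head results (44 voters total):
Hira vs Ben: Ben wins 25–19.
Hira vs Fay: Fay wins 28–16.
Hira vs Chen: Chen wins 34–10.
Hira vs Dana: Hira wins 26–18.
Ben vs Fay: Ben wins 26–18.
Ben vs Chen: Chen wins 24–20.
Ben vs Dana: Ben wins 38–6.
Fay vs Chen: Fay wins 23–21.
Fay vs Dana: Fay wins 41–3.
Chen vs Dana: Chen wins 31–13.
No candidate beats all others: Ben beats Fay beats Chen beats Ben, a majority cycle.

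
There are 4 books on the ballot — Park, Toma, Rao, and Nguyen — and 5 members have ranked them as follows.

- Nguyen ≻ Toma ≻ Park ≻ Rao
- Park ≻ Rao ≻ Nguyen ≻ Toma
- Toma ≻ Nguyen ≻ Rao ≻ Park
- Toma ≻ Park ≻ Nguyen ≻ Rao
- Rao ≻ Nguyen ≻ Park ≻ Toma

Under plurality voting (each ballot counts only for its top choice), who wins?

First-place vote totals:
  Park: 1
  Toma: 2
  Rao: 1
  Nguyen: 1
Toma has the most first-place votes.

Toma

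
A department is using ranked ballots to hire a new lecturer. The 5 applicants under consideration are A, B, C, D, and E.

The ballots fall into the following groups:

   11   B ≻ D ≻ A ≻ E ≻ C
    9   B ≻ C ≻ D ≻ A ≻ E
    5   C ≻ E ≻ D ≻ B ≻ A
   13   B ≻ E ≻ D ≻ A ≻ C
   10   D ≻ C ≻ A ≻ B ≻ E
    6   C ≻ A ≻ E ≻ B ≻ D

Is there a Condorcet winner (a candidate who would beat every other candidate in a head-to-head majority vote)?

Yes

Head-to-head results (54 voters total):
A vs B: B wins 38–16.
A vs C: C wins 30–24.
A vs D: D wins 48–6.
A vs E: A wins 36–18.
B vs C: B wins 33–21.
B vs D: B wins 39–15.
B vs E: B wins 43–11.
C vs D: D wins 34–20.
C vs E: C wins 30–24.
D vs E: D wins 30–24.
B beats each rival — A (38–16), C (33–21), D (39–15), E (43–11) — so B is the Condorcet winner.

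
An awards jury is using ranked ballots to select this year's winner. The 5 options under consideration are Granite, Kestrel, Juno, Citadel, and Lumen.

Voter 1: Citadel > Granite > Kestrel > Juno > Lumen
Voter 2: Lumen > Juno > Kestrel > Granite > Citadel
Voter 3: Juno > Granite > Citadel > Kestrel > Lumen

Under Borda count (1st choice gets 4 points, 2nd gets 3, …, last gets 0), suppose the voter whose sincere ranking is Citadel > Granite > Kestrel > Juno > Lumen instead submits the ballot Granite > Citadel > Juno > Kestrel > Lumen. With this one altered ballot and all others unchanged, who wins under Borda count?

Juno

Borda totals with the altered ballot: Granite 8, Kestrel 4, Juno 9, Citadel 5, Lumen 4.
The winner is unchanged: still Juno.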